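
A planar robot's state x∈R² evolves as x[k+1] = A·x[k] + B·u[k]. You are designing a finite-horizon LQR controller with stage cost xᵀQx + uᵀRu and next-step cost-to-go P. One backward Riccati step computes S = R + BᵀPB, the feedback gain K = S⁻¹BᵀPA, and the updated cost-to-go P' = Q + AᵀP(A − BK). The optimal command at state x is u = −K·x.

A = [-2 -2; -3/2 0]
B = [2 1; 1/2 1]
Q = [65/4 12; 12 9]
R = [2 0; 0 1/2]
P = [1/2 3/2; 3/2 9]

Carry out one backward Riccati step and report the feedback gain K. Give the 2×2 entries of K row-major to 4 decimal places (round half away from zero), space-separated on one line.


BᵀP = [1.7500 7.5000; 2.0000 10.5000]
S = R + BᵀPB = [2 0; 0 1/2] + [7.2500 9.2500; 9.2500 12.5000] = [9.2500 9.2500; 9.2500 13.0000]
BᵀPA = [-14.7500 -3.5000; -19.7500 -4.0000]
K = S⁻¹·BᵀPA = [-0.2613 -0.2450; -1.3333 -0.1333]
A−BK = [-0.1441 -1.3766; -0.0360 0.2559]
AᵀP(A−BK) = [1.0631 0.2523; 0.2523 0.6090]
P' = Q + AᵀP(A−BK) = [17.3131 12.2523; 12.2523 9.6090]
tr(P') = 26.9221

-0.2613 -0.2450 -1.3333 -0.1333


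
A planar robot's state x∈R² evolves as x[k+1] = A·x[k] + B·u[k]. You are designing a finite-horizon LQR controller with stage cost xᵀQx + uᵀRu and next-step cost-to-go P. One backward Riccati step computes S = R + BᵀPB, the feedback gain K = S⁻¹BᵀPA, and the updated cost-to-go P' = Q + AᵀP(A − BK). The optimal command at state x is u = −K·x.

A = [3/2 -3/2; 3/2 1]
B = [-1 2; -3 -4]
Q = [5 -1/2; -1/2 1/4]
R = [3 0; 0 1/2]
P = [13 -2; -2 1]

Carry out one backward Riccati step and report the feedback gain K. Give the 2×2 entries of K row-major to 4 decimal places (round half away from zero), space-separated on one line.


BᵀP = [-7.0000 -1.0000; 34.0000 -8.0000]
S = R + BᵀPB = [3 0; 0 1/2] + [10.0000 -10.0000; -10.0000 100.0000] = [13.0000 -10.0000; -10.0000 100.5000]
BᵀPA = [-12.0000 9.5000; 39.0000 -59.0000]
K = S⁻¹·BᵀPA = [-0.6763 0.3023; 0.3208 -0.5570]
A−BK = [0.1821 -0.0837; 0.7540 -0.3210]
AᵀP(A−BK) = [1.8742 -0.8998; -0.8998 0.5160]
P' = Q + AᵀP(A−BK) = [6.8742 -1.3998; -1.3998 0.7660]
tr(P') = 7.6402

-0.6763 0.3023 0.3208 -0.5570


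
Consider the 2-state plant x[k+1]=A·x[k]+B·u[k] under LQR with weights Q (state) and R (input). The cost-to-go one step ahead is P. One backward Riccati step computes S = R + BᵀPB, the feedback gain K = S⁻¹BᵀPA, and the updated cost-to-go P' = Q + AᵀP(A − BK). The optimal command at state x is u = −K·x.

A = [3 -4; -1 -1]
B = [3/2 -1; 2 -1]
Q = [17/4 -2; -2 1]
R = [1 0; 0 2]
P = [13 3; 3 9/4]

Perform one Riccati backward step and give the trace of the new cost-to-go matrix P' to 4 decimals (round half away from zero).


41.9406

BᵀP = [25.5000 9.0000; -16.0000 -5.2500]
S = R + BᵀPB = [1 0; 0 2] + [56.2500 -34.5000; -34.5000 21.2500] = [57.2500 -34.5000; -34.5000 23.2500]
BᵀPA = [67.5000 -111.0000; -42.7500 69.2500]
K = S⁻¹·BᵀPA = [0.6711 -1.3609; -0.8429 0.9592]
A−BK = [1.1505 -0.9996; -3.1851 2.6809]
AᵀP(A−BK) = [19.9174 -17.8881; -17.8881 16.7732]
P' = Q + AᵀP(A−BK) = [24.1674 -19.8881; -19.8881 17.7732]
tr(P') = 41.9406


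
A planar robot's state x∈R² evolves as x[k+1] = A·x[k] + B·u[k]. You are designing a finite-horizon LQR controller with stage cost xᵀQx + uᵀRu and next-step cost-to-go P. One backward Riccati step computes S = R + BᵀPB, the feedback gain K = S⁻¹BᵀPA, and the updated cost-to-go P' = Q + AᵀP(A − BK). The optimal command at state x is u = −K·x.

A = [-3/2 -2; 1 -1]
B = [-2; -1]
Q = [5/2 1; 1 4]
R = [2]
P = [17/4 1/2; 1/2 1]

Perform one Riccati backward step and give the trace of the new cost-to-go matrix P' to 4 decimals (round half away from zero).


11.3693

BᵀP = [-9.0000 -2.0000]
S = R + BᵀPB = [2] + [20.0000] = [22.0000]
BᵀPA = [11.5000 20.0000]
K = S⁻¹·BᵀPA = [0.5227 0.9091]
A−BK = [-0.4545 -0.1818; 1.5227 -0.0909]
AᵀP(A−BK) = [3.0511 1.0455; 1.0455 1.8182]
P' = Q + AᵀP(A−BK) = [5.5511 2.0455; 2.0455 5.8182]
tr(P') = 11.3693


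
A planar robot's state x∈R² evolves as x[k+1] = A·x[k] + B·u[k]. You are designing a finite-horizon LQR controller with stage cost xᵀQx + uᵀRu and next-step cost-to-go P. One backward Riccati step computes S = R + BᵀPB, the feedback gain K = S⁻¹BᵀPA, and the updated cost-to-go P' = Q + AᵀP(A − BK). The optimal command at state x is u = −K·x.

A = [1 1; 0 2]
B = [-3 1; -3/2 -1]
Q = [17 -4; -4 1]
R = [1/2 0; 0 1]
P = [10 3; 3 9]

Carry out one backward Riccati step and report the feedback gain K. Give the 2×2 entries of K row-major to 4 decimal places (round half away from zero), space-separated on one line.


-0.2236 -0.6573 0.3083 -0.9206

BᵀP = [-34.5000 -22.5000; 7.0000 -6.0000]
S = R + BᵀPB = [1/2 0; 0 1] + [137.2500 -12.0000; -12.0000 13.0000] = [137.7500 -12.0000; -12.0000 14.0000]
BᵀPA = [-34.5000 -79.5000; 7.0000 -5.0000]
K = S⁻¹·BᵀPA = [-0.2236 -0.6573; 0.3083 -0.9206]
A−BK = [0.0209 -0.0514; -0.0270 0.0934]
AᵀP(A−BK) = [0.1276 -0.2338; -0.2338 1.1397]
P' = Q + AᵀP(A−BK) = [17.1276 -4.2338; -4.2338 2.1397]
tr(P') = 19.2673


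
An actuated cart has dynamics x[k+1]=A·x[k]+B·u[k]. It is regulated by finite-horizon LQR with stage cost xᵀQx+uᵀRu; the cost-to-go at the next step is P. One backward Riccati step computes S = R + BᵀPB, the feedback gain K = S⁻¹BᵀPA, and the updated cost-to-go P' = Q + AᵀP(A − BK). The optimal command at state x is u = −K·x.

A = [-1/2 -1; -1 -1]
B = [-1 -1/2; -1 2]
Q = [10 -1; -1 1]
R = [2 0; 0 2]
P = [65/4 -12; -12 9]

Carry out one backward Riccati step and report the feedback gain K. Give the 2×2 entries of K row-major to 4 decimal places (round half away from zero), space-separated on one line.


BᵀP = [-4.2500 3.0000; -32.1250 24.0000]
S = R + BᵀPB = [2 0; 0 2] + [1.2500 8.1250; 8.1250 64.0625] = [3.2500 8.1250; 8.1250 66.0625]
BᵀPA = [-0.8750 1.2500; -7.9375 8.1250]
K = S⁻¹·BᵀPA = [0.0450 0.1114; -0.1257 0.1093]
A−BK = [-0.5179 -0.8340; -0.7037 -1.1072]
AᵀP(A−BK) = [0.1042 0.0900; 0.0900 0.2228]
P' = Q + AᵀP(A−BK) = [10.1042 -0.9100; -0.9100 1.2228]
tr(P') = 11.3270

0.0450 0.1114 -0.1257 0.1093


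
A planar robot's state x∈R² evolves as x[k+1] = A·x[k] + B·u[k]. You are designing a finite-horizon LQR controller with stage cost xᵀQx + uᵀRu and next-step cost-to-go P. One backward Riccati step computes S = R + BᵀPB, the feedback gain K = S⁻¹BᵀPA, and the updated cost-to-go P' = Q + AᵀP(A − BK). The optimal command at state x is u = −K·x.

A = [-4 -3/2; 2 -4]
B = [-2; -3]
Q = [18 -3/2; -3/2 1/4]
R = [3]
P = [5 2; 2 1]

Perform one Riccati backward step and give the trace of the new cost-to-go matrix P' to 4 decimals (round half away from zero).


BᵀP = [-16.0000 -7.0000]
S = R + BᵀPB = [3] + [53.0000] = [56.0000]
BᵀPA = [50.0000 52.0000]
K = S⁻¹·BᵀPA = [0.8929 0.9286]
A−BK = [-2.2143 0.3571; 4.6786 -1.2143]
AᵀP(A−BK) = [7.3571 1.5714; 1.5714 2.9643]
P' = Q + AᵀP(A−BK) = [25.3571 0.0714; 0.0714 3.2143]
tr(P') = 28.5714

28.5714


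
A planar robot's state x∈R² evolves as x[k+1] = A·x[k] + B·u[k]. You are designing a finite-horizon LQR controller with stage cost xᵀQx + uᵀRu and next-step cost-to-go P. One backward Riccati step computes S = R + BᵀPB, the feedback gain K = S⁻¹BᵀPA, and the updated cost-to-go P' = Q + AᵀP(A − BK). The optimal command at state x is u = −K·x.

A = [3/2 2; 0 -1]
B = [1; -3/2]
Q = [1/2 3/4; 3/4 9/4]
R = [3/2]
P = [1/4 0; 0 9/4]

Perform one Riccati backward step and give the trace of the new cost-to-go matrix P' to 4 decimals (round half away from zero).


4.3377

BᵀP = [0.2500 -3.3750]
S = R + BᵀPB = [3/2] + [5.3125] = [6.8125]
BᵀPA = [0.3750 3.8750]
K = S⁻¹·BᵀPA = [0.0550 0.5688]
A−BK = [1.4450 1.4312; 0.0826 -0.1468]
AᵀP(A−BK) = [0.5419 0.5367; 0.5367 1.0459]
P' = Q + AᵀP(A−BK) = [1.0419 1.2867; 1.2867 3.2959]
tr(P') = 4.3377


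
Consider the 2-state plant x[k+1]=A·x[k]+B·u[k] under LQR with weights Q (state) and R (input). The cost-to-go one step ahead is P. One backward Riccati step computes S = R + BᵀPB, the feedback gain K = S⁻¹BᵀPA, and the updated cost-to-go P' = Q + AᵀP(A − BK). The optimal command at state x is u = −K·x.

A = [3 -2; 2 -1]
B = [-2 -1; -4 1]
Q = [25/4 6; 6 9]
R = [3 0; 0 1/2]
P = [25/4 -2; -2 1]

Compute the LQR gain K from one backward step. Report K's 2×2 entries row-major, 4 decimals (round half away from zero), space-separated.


BᵀP = [-4.5000 0.0000; -8.2500 3.0000]
S = R + BᵀPB = [3 0; 0 1/2] + [9.0000 4.5000; 4.5000 11.2500] = [12.0000 4.5000; 4.5000 11.7500]
BᵀPA = [-13.5000 9.0000; -18.7500 13.5000]
K = S⁻¹·BᵀPA = [-0.6149 0.3727; -1.3602 1.0062]
A−BK = [0.4099 -0.2484; 0.9006 -0.5155]
AᵀP(A−BK) = [2.4441 -1.6025; -1.6025 1.0621]
P' = Q + AᵀP(A−BK) = [8.6941 4.3975; 4.3975 10.0621]
tr(P') = 18.7562

-0.6149 0.3727 -1.3602 1.0062


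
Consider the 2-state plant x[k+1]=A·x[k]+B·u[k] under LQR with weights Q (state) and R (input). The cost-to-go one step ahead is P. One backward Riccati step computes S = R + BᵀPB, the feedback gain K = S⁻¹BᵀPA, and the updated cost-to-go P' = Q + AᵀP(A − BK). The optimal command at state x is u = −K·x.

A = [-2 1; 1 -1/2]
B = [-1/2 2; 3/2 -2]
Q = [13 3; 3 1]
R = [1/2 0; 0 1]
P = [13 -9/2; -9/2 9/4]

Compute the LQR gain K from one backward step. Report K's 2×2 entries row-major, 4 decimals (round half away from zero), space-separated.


-0.0387 0.0194 -0.8670 0.4335

BᵀP = [-13.2500 5.6250; 35.0000 -13.5000]
S = R + BᵀPB = [1/2 0; 0 1] + [15.0625 -37.7500; -37.7500 97.0000] = [15.5625 -37.7500; -37.7500 98.0000]
BᵀPA = [32.1250 -16.0625; -83.5000 41.7500]
K = S⁻¹·BᵀPA = [-0.0387 0.0194; -0.8670 0.4335]
A−BK = [-0.2854 0.1427; -0.6758 0.3379]
AᵀP(A−BK) = [1.1031 -0.5515; -0.5515 0.2758]
P' = Q + AᵀP(A−BK) = [14.1031 2.4485; 2.4485 1.2758]
tr(P') = 15.3788


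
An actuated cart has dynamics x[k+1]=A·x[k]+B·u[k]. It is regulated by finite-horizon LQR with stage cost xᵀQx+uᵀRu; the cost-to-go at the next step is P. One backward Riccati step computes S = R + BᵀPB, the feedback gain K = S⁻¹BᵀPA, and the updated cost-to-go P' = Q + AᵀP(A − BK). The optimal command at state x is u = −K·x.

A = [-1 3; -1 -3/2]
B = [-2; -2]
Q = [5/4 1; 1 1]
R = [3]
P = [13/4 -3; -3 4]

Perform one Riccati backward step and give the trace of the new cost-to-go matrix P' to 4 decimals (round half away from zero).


67.6875

BᵀP = [-0.5000 -2.0000]
S = R + BᵀPB = [3] + [5.0000] = [8.0000]
BᵀPA = [2.5000 1.5000]
K = S⁻¹·BᵀPA = [0.3125 0.1875]
A−BK = [-0.3750 3.3750; -0.3750 -1.1250]
AᵀP(A−BK) = [0.4688 0.2813; 0.2813 64.9688]
P' = Q + AᵀP(A−BK) = [1.7188 1.2813; 1.2813 65.9688]
tr(P') = 67.6875


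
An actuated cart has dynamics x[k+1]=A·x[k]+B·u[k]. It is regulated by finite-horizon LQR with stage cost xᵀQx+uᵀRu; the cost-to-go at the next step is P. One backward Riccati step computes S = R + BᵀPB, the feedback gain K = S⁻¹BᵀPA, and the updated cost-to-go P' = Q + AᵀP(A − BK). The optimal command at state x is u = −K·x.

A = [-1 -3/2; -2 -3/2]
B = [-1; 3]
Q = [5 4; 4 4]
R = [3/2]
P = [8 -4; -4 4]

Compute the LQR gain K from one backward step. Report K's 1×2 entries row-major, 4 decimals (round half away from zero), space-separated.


-0.1727 0.0863

BᵀP = [-20.0000 16.0000]
S = R + BᵀPB = [3/2] + [68.0000] = [69.5000]
BᵀPA = [-12.0000 6.0000]
K = S⁻¹·BᵀPA = [-0.1727 0.0863]
A−BK = [-1.1727 -1.4137; -1.4820 -1.7590]
AᵀP(A−BK) = [5.9281 7.0360; 7.0360 8.4820]
P' = Q + AᵀP(A−BK) = [10.9281 11.0360; 11.0360 12.4820]
tr(P') = 23.4101


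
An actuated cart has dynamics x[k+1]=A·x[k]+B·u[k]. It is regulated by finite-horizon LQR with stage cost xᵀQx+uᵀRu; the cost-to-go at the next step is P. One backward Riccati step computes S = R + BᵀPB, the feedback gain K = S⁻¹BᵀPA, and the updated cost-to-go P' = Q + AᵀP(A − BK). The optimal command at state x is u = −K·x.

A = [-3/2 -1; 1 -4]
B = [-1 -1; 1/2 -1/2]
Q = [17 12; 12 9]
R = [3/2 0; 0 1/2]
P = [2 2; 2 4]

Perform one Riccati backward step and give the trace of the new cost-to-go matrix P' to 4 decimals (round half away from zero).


BᵀP = [-1.0000 0.0000; -3.0000 -4.0000]
S = R + BᵀPB = [3/2 0; 0 1/2] + [1.0000 1.0000; 1.0000 5.0000] = [2.5000 1.0000; 1.0000 5.5000]
BᵀPA = [1.5000 1.0000; 0.5000 19.0000]
K = S⁻¹·BᵀPA = [0.6078 -1.0588; -0.0196 3.6471]
A−BK = [-0.9118 1.5882; 0.6863 -1.6471]
AᵀP(A−BK) = [1.5980 -3.2353; -3.2353 13.7647]
P' = Q + AᵀP(A−BK) = [18.5980 8.7647; 8.7647 22.7647]
tr(P') = 41.3627

41.3627


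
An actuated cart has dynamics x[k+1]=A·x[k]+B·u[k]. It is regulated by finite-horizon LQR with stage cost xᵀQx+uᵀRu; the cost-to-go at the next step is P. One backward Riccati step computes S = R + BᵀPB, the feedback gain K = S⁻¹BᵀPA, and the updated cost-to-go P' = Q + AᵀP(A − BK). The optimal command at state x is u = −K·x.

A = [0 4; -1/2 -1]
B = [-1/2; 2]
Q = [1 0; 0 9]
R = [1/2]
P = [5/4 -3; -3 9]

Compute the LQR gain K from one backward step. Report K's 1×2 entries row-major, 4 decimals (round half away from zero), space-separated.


-0.2277 -1.0745

BᵀP = [-6.6250 19.5000]
S = R + BᵀPB = [1/2] + [42.3125] = [42.8125]
BᵀPA = [-9.7500 -46.0000]
K = S⁻¹·BᵀPA = [-0.2277 -1.0745]
A−BK = [-0.1139 3.4628; -0.0445 1.1489]
AᵀP(A−BK) = [0.0296 0.0241; 0.0241 3.5752]
P' = Q + AᵀP(A−BK) = [1.0296 0.0241; 0.0241 12.5752]
tr(P') = 13.6047


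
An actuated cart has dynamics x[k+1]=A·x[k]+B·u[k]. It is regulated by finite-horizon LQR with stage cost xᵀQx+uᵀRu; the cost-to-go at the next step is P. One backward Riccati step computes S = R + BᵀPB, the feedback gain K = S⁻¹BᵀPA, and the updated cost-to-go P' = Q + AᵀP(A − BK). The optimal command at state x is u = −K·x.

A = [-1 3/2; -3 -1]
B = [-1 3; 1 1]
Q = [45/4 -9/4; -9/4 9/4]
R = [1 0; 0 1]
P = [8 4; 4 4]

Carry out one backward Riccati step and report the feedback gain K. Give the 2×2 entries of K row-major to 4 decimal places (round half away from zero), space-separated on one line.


-1.4072 -0.8144 -0.9197 0.1607

BᵀP = [-4.0000 0.0000; 28.0000 16.0000]
S = R + BᵀPB = [1 0; 0 1] + [4.0000 -12.0000; -12.0000 100.0000] = [5.0000 -12.0000; -12.0000 101.0000]
BᵀPA = [4.0000 -6.0000; -76.0000 26.0000]
K = S⁻¹·BᵀPA = [-1.4072 -0.8144; -0.9197 0.1607]
A−BK = [0.3518 0.2036; -0.6731 -0.3463]
AᵀP(A−BK) = [3.7341 1.4681; 1.4681 0.9363]
P' = Q + AᵀP(A−BK) = [14.9841 -0.7819; -0.7819 3.1863]
tr(P') = 18.1704


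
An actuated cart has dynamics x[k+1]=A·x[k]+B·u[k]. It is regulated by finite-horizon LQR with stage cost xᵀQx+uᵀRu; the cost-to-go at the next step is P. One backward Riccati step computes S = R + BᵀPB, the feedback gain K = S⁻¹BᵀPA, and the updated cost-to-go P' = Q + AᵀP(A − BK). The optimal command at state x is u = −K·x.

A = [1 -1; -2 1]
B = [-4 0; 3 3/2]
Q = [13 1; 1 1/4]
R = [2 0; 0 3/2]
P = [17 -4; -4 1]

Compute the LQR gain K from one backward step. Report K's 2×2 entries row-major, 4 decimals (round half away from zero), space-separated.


BᵀP = [-80.0000 19.0000; -6.0000 1.5000]
S = R + BᵀPB = [2 0; 0 3/2] + [377.0000 28.5000; 28.5000 2.2500] = [379.0000 28.5000; 28.5000 3.7500]
BᵀPA = [-118.0000 99.0000; -9.0000 7.5000]
K = S⁻¹·BᵀPA = [-0.3054 0.2586; -0.0788 0.0345]
A−BK = [-0.2217 0.0345; -0.9655 0.1724]
AᵀP(A−BK) = [0.2512 -0.1724; -0.1724 0.1379]
P' = Q + AᵀP(A−BK) = [13.2512 0.8276; 0.8276 0.3879]
tr(P') = 13.6392

-0.3054 0.2586 -0.0788 0.0345


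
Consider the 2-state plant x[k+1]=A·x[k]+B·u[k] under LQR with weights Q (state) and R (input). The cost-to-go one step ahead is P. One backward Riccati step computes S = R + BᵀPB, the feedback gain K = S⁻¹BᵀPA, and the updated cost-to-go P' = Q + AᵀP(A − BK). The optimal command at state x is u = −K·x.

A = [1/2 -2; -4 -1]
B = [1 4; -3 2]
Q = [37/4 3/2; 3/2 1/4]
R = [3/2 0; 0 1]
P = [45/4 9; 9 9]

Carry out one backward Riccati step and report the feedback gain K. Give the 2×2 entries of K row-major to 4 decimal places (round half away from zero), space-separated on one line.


BᵀP = [-15.7500 -18.0000; 63.0000 54.0000]
S = R + BᵀPB = [3/2 0; 0 1] + [38.2500 -99.0000; -99.0000 360.0000] = [39.7500 -99.0000; -99.0000 361.0000]
BᵀPA = [64.1250 49.5000; -184.5000 -180.0000]
K = S⁻¹·BᵀPA = [1.0736 0.0109; -0.2167 -0.4956]
A−BK = [0.2930 -0.0284; -0.3458 0.0239]
AᵀP(A−BK) = [1.9942 0.1083; 0.1083 0.2478]
P' = Q + AᵀP(A−BK) = [11.2442 1.6083; 1.6083 0.4978]
tr(P') = 11.7420

1.0736 0.0109 -0.2167 -0.4956


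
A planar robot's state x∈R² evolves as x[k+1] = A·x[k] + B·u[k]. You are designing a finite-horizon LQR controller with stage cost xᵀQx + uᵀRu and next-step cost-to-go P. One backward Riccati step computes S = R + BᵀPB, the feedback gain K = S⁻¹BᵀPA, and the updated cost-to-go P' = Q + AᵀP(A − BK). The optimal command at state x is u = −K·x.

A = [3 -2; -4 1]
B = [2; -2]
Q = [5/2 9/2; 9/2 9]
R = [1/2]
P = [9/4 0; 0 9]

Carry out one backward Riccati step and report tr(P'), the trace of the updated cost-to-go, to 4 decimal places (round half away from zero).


17.0632

BᵀP = [4.5000 -18.0000]
S = R + BᵀPB = [1/2] + [45.0000] = [45.5000]
BᵀPA = [85.5000 -27.0000]
K = S⁻¹·BᵀPA = [1.8791 -0.5934]
A−BK = [-0.7582 -0.8132; -0.2418 -0.1868]
AᵀP(A−BK) = [3.5852 1.2363; 1.2363 1.9780]
P' = Q + AᵀP(A−BK) = [6.0852 5.7363; 5.7363 10.9780]
tr(P') = 17.0632


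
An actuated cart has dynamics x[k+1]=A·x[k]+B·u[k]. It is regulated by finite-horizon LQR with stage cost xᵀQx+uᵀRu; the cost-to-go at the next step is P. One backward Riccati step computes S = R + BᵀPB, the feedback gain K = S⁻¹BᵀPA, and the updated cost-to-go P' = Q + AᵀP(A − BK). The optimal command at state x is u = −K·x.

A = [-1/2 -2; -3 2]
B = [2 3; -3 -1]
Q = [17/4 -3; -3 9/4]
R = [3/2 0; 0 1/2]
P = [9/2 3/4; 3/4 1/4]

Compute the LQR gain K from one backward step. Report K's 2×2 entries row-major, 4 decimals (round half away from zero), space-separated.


BᵀP = [6.7500 0.7500; 12.7500 2.0000]
S = R + BᵀPB = [3/2 0; 0 1/2] + [11.2500 19.5000; 19.5000 36.2500] = [12.7500 19.5000; 19.5000 36.7500]
BᵀPA = [-5.6250 -12.0000; -12.3750 -21.5000]
K = S⁻¹·BᵀPA = [0.3917 -0.2463; -0.5446 -0.4544]
A−BK = [0.3503 -0.1444; -2.3694 0.8068]
AᵀP(A−BK) = [1.0892 -0.2580; -0.2580 0.2760]
P' = Q + AᵀP(A−BK) = [5.3392 -3.2580; -3.2580 2.5260]
tr(P') = 7.8652

0.3917 -0.2463 -0.5446 -0.4544


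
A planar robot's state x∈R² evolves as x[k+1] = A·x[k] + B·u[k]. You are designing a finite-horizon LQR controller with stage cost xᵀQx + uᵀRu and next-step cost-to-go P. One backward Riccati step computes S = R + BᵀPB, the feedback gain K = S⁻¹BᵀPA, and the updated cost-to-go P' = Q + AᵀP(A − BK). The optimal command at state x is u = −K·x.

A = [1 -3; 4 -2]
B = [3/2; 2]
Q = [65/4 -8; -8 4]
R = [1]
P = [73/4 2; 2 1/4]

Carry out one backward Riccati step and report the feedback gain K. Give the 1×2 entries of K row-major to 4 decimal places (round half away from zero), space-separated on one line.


BᵀP = [31.3750 3.5000]
S = R + BᵀPB = [1] + [54.0625] = [55.0625]
BᵀPA = [45.3750 -101.1250]
K = S⁻¹·BᵀPA = [0.8241 -1.8365]
A−BK = [-0.2361 -0.2452; 2.3519 1.6731]
AᵀP(A−BK) = [0.8581 -1.4166; -1.4166 3.5289]
P' = Q + AᵀP(A−BK) = [17.1081 -9.4166; -9.4166 7.5289]
tr(P') = 24.6371

0.8241 -1.8365


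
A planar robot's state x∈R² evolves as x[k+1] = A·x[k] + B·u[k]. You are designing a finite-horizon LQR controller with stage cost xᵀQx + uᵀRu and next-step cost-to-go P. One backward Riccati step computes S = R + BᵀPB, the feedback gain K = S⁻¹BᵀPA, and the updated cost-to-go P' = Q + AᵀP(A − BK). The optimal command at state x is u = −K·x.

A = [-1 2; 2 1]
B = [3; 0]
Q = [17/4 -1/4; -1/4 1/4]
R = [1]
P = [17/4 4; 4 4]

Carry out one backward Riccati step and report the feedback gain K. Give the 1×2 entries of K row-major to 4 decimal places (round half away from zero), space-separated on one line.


BᵀP = [12.7500 12.0000]
S = R + BᵀPB = [1] + [38.2500] = [39.2500]
BᵀPA = [11.2500 37.5000]
K = S⁻¹·BᵀPA = [0.2866 0.9554]
A−BK = [-1.8599 -0.8662; 2.0000 1.0000]
AᵀP(A−BK) = [1.0255 0.7516; 0.7516 1.1720]
P' = Q + AᵀP(A−BK) = [5.2755 0.5016; 0.5016 1.4220]
tr(P') = 6.6975

0.2866 0.9554


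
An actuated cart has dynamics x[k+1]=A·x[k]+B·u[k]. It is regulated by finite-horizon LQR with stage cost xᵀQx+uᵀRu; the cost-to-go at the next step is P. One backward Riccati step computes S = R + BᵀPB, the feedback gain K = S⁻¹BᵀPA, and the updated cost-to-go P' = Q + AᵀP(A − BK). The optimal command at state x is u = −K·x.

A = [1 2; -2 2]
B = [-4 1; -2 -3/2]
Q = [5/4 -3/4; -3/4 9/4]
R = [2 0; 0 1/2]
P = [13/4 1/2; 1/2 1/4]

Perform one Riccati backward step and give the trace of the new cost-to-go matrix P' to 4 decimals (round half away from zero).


BᵀP = [-14.0000 -2.5000; 2.5000 0.1250]
S = R + BᵀPB = [2 0; 0 1/2] + [61.0000 -10.2500; -10.2500 2.3125] = [63.0000 -10.2500; -10.2500 2.8125]
BᵀPA = [-9.0000 -33.0000; 2.2500 5.2500]
K = S⁻¹·BᵀPA = [-0.0312 -0.5407; 0.6863 -0.1040]
A−BK = [0.1889 -0.0589; -1.0329 0.7626]
AᵀP(A−BK) = [0.4250 -0.1326; -0.1326 0.7019]
P' = Q + AᵀP(A−BK) = [1.6750 -0.8826; -0.8826 2.9519]
tr(P') = 4.6269

4.6269


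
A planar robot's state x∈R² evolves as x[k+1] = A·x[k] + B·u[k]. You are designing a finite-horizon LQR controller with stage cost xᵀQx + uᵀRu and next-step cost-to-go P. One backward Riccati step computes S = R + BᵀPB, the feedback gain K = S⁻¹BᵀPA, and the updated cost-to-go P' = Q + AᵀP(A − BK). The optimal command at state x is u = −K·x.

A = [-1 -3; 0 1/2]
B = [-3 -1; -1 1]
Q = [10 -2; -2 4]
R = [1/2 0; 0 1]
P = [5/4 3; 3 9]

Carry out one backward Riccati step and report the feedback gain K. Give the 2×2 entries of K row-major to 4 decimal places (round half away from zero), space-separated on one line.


0.2049 0.4390 0.1057 0.5122

BᵀP = [-6.7500 -18.0000; 1.7500 6.0000]
S = R + BᵀPB = [1/2 0; 0 1] + [38.2500 -11.2500; -11.2500 4.2500] = [38.7500 -11.2500; -11.2500 5.2500]
BᵀPA = [6.7500 11.2500; -1.7500 -2.2500]
K = S⁻¹·BᵀPA = [0.2049 0.4390; 0.1057 0.5122]
A−BK = [-0.2797 -1.1707; 0.0992 0.4268]
AᵀP(A−BK) = [0.0520 0.1829; 0.1829 0.7134]
P' = Q + AᵀP(A−BK) = [10.0520 -1.8171; -1.8171 4.7134]
tr(P') = 14.7654


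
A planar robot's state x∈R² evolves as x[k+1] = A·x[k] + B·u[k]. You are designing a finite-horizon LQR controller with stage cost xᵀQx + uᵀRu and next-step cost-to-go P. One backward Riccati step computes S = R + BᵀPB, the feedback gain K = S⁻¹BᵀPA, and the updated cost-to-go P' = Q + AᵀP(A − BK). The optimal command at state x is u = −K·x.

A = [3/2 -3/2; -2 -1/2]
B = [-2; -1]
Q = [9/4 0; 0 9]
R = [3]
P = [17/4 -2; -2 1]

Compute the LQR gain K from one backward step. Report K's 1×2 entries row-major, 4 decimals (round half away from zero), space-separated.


-1.2115 0.6346

BᵀP = [-6.5000 3.0000]
S = R + BᵀPB = [3] + [10.0000] = [13.0000]
BᵀPA = [-15.7500 8.2500]
K = S⁻¹·BᵀPA = [-1.2115 0.6346]
A−BK = [-0.9231 -0.2308; -3.2115 0.1346]
AᵀP(A−BK) = [6.4808 -3.0673; -3.0673 1.5769]
P' = Q + AᵀP(A−BK) = [8.7308 -3.0673; -3.0673 10.5769]
tr(P') = 19.3077


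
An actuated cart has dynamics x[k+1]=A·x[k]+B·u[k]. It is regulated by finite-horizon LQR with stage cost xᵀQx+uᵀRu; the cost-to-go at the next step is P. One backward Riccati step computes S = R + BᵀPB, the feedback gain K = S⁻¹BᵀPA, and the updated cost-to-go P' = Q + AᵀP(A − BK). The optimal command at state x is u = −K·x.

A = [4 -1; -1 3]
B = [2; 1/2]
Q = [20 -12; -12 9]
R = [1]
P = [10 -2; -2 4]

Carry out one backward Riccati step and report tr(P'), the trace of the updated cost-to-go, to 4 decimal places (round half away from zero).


90.4474

BᵀP = [19.0000 -2.0000]
S = R + BᵀPB = [1] + [37.0000] = [38.0000]
BᵀPA = [78.0000 -25.0000]
K = S⁻¹·BᵀPA = [2.0526 -0.6579]
A−BK = [-0.1053 0.3158; -2.0263 3.3289]
AᵀP(A−BK) = [19.8947 -26.6842; -26.6842 41.5526]
P' = Q + AᵀP(A−BK) = [39.8947 -38.6842; -38.6842 50.5526]
tr(P') = 90.4474


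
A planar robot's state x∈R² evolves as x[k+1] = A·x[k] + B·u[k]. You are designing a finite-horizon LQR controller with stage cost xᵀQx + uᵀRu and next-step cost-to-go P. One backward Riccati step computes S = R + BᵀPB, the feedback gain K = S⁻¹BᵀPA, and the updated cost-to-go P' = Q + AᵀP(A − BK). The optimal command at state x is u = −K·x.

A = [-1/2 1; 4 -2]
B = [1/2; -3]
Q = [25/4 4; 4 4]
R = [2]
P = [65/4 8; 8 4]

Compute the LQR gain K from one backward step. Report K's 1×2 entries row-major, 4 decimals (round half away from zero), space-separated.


BᵀP = [-15.8750 -8.0000]
S = R + BᵀPB = [2] + [16.0625] = [18.0625]
BᵀPA = [-24.0625 0.1250]
K = S⁻¹·BᵀPA = [-1.3322 0.0069]
A−BK = [0.1661 0.9965; 0.0035 -1.9792]
AᵀP(A−BK) = [4.0069 0.0415; 0.0415 0.2491]
P' = Q + AᵀP(A−BK) = [10.2569 4.0415; 4.0415 4.2491]
tr(P') = 14.5061

-1.3322 0.0069


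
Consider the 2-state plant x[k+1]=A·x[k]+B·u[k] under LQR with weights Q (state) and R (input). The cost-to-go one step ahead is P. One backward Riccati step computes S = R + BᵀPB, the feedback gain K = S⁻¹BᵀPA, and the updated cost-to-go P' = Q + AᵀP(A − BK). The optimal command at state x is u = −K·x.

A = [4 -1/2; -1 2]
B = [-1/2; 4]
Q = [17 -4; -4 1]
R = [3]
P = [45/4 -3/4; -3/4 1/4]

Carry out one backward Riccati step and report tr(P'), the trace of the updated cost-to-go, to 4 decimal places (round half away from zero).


BᵀP = [-8.6250 1.3750]
S = R + BᵀPB = [3] + [9.8125] = [12.8125]
BᵀPA = [-35.8750 7.0625]
K = S⁻¹·BᵀPA = [-2.8000 0.5512]
A−BK = [2.6000 -0.2244; 10.2000 -0.2049]
AᵀP(A−BK) = [85.8000 -9.6000; -9.6000 1.4195]
P' = Q + AᵀP(A−BK) = [102.8000 -13.6000; -13.6000 2.4195]
tr(P') = 105.2195

105.2195


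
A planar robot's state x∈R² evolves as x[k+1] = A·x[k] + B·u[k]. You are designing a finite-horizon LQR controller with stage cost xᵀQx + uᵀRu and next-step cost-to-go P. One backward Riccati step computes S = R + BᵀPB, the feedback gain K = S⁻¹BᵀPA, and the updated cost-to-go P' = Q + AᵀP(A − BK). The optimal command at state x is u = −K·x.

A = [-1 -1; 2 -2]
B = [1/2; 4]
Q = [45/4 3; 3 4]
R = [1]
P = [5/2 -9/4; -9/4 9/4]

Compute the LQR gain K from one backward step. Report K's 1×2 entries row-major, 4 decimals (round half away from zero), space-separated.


0.8210 -0.2795

BᵀP = [-7.7500 7.8750]
S = R + BᵀPB = [1] + [27.6250] = [28.6250]
BᵀPA = [23.5000 -8.0000]
K = S⁻¹·BᵀPA = [0.8210 -0.2795]
A−BK = [-1.4105 -0.8603; -1.2838 -0.8821]
AᵀP(A−BK) = [1.2074 0.0677; 0.0677 0.2642]
P' = Q + AᵀP(A−BK) = [12.4574 3.0677; 3.0677 4.2642]
tr(P') = 16.7216


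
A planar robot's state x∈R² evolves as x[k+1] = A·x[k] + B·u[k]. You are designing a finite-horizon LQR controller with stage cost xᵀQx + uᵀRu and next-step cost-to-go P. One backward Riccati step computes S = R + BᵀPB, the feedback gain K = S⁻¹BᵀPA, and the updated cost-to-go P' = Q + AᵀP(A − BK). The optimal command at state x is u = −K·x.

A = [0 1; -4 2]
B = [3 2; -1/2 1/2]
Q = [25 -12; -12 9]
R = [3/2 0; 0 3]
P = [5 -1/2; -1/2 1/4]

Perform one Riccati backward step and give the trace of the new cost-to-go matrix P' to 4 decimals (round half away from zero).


BᵀP = [15.2500 -1.6250; 9.7500 -0.8750]
S = R + BᵀPB = [3/2 0; 0 3] + [46.5625 29.6875; 29.6875 19.0625] = [48.0625 29.6875; 29.6875 22.0625]
BᵀPA = [6.5000 12.0000; 3.5000 8.0000]
K = S⁻¹·BᵀPA = [0.2206 0.1522; -0.1382 0.1578]
A−BK = [-0.3854 0.2278; -3.8206 1.9972]
AᵀP(A−BK) = [3.0497 -1.5416; -1.5416 0.9112]
P' = Q + AᵀP(A−BK) = [28.0497 -13.5416; -13.5416 9.9112]
tr(P') = 37.9609

37.9609


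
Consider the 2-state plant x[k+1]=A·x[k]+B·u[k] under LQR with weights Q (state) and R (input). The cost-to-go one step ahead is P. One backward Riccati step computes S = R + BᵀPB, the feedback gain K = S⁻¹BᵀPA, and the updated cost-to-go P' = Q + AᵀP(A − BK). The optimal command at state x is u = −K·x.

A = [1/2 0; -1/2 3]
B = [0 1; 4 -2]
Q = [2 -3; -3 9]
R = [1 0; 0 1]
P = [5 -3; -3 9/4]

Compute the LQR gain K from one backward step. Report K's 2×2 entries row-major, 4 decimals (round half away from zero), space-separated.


BᵀP = [-12.0000 9.0000; 11.0000 -7.5000]
S = R + BᵀPB = [1 0; 0 1] + [36.0000 -30.0000; -30.0000 26.0000] = [37.0000 -30.0000; -30.0000 27.0000]
BᵀPA = [-10.5000 27.0000; 9.2500 -22.5000]
K = S⁻¹·BᵀPA = [-0.0606 0.5455; 0.2753 -0.2273]
A−BK = [0.2247 0.2273; 0.2929 0.3636]
AᵀP(A−BK) = [0.1301 -0.0455; -0.0455 0.4091]
P' = Q + AᵀP(A−BK) = [2.1301 -3.0455; -3.0455 9.4091]
tr(P') = 11.5391

-0.0606 0.5455 0.2753 -0.2273


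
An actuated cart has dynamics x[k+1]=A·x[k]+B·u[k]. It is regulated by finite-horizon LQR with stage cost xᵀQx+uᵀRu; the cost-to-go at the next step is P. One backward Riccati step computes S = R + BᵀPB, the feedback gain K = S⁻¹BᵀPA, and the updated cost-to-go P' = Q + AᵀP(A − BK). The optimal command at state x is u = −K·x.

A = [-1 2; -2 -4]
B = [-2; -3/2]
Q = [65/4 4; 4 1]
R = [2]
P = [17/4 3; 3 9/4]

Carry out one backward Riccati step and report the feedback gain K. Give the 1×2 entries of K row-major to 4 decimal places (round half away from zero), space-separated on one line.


0.7548 0.2734

BᵀP = [-13.0000 -9.3750]
S = R + BᵀPB = [2] + [40.0625] = [42.0625]
BᵀPA = [31.7500 11.5000]
K = S⁻¹·BᵀPA = [0.7548 0.2734]
A−BK = [0.5097 2.5468; -0.8678 -3.5899]
AᵀP(A−BK) = [1.2842 0.8195; 0.8195 1.8559]
P' = Q + AᵀP(A−BK) = [17.5342 4.8195; 4.8195 2.8559]
tr(P') = 20.3900


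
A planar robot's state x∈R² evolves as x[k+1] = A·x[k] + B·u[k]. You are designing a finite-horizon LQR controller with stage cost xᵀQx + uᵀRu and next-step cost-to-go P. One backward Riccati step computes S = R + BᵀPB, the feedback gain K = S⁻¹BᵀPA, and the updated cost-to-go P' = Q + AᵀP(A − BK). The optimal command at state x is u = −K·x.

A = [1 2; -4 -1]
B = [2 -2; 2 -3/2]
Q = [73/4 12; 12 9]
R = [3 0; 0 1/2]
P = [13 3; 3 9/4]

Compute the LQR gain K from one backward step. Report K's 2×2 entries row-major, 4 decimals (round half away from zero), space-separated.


BᵀP = [32.0000 10.5000; -30.5000 -9.3750]
S = R + BᵀPB = [3 0; 0 1/2] + [85.0000 -79.7500; -79.7500 75.0625] = [88.0000 -79.7500; -79.7500 75.5625]
BᵀPA = [-10.0000 53.5000; 7.0000 -51.6250]
K = S⁻¹·BᵀPA = [-0.6819 -0.2574; -0.6271 -0.9549]
A−BK = [1.1097 0.6051; -3.5768 -1.9175]
AᵀP(A−BK) = [22.5703 12.1101; 12.1101 6.7255]
P' = Q + AᵀP(A−BK) = [40.8203 24.1101; 24.1101 15.7255]
tr(P') = 56.5458

-0.6819 -0.2574 -0.6271 -0.9549


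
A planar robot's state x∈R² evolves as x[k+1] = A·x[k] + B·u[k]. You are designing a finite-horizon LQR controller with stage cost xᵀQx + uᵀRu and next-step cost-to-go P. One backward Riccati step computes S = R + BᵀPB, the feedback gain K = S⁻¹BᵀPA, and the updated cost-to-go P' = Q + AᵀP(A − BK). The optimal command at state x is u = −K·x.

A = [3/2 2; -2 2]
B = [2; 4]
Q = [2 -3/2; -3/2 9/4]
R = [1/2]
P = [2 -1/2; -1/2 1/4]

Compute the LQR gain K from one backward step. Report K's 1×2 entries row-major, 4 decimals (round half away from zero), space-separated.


BᵀP = [2.0000 0.0000]
S = R + BᵀPB = [1/2] + [4.0000] = [4.5000]
BᵀPA = [3.0000 4.0000]
K = S⁻¹·BᵀPA = [0.6667 0.8889]
A−BK = [0.1667 0.2222; -4.6667 -1.5556]
AᵀP(A−BK) = [6.5000 2.8333; 2.8333 1.4444]
P' = Q + AᵀP(A−BK) = [8.5000 1.3333; 1.3333 3.6944]
tr(P') = 12.1944

0.6667 0.8889


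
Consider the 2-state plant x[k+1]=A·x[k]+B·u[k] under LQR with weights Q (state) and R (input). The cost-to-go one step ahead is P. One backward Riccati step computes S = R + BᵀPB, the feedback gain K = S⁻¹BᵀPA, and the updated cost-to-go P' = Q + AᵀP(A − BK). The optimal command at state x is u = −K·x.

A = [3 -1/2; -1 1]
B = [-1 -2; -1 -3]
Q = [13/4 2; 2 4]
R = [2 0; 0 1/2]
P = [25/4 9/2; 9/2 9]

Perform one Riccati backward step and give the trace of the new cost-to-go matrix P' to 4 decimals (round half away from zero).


BᵀP = [-10.7500 -13.5000; -26.0000 -36.0000]
S = R + BᵀPB = [2 0; 0 1/2] + [24.2500 62.0000; 62.0000 160.0000] = [26.2500 62.0000; 62.0000 160.5000]
BᵀPA = [-18.7500 -8.1250; -42.0000 -23.0000]
K = S⁻¹·BᵀPA = [-1.0982 0.3303; 0.1625 -0.2709]
A−BK = [2.2269 -0.7115; -1.6106 0.5176]
AᵀP(A−BK) = [24.4856 -7.8093; -7.8093 2.5156]
P' = Q + AᵀP(A−BK) = [27.7356 -5.8093; -5.8093 6.5156]
tr(P') = 34.2512

34.2512


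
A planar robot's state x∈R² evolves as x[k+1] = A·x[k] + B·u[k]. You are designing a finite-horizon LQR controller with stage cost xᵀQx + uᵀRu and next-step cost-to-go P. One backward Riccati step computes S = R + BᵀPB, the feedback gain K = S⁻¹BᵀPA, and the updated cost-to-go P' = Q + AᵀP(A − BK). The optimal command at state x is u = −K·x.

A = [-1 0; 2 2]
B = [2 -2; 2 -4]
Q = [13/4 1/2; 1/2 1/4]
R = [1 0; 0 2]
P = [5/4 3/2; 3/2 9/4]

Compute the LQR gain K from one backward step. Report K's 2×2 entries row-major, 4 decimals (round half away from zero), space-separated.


0.0078 0.1641 -0.2266 -0.2578

BᵀP = [5.5000 7.5000; -8.5000 -12.0000]
S = R + BᵀPB = [1 0; 0 2] + [26.0000 -41.0000; -41.0000 65.0000] = [27.0000 -41.0000; -41.0000 67.0000]
BᵀPA = [9.5000 15.0000; -15.5000 -24.0000]
K = S⁻¹·BᵀPA = [0.0078 0.1641; -0.2266 -0.2578]
A−BK = [-1.4688 -0.8438; 1.0781 0.6406]
AᵀP(A−BK) = [0.6641 0.4453; 0.4453 0.3516]
P' = Q + AᵀP(A−BK) = [3.9141 0.9453; 0.9453 0.6016]
tr(P') = 4.5156


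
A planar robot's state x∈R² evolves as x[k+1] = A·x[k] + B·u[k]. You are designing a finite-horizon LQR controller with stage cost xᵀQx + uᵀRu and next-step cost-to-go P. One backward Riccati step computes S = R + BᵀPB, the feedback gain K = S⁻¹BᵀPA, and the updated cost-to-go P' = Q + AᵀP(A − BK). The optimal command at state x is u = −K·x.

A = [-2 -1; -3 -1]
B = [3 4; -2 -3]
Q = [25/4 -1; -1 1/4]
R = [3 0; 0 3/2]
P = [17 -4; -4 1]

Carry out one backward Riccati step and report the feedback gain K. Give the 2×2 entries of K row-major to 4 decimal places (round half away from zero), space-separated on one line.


BᵀP = [59.0000 -14.0000; 80.0000 -19.0000]
S = R + BᵀPB = [3 0; 0 3/2] + [205.0000 278.0000; 278.0000 377.0000] = [208.0000 278.0000; 278.0000 378.5000]
BᵀPA = [-76.0000 -45.0000; -103.0000 -61.0000]
K = S⁻¹·BᵀPA = [-0.0914 -0.0516; -0.2050 -0.1233]
A−BK = [-0.9058 -0.3521; -3.7978 -1.4730]
AᵀP(A−BK) = [0.9391 0.3823; 0.3823 0.1589]
P' = Q + AᵀP(A−BK) = [7.1891 -0.6177; -0.6177 0.4089]
tr(P') = 7.5980

-0.0914 -0.0516 -0.2050 -0.1233


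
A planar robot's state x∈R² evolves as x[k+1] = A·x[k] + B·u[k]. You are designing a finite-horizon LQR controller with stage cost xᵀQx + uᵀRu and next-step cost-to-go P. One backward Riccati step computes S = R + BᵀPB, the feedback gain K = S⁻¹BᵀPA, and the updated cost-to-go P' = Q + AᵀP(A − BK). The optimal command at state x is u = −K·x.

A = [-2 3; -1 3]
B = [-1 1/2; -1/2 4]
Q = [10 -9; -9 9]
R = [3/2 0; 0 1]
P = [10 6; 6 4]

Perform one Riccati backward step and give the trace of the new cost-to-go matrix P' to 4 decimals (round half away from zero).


25.9406

BᵀP = [-13.0000 -8.0000; 29.0000 19.0000]
S = R + BᵀPB = [3/2 0; 0 1] + [17.0000 -38.5000; -38.5000 90.5000] = [18.5000 -38.5000; -38.5000 91.5000]
BᵀPA = [34.0000 -63.0000; -77.0000 144.0000]
K = S⁻¹·BᵀPA = [0.6960 -1.0475; -0.5487 1.1330]
A−BK = [-1.0297 1.3860; 1.5428 -2.0558]
AᵀP(A−BK) = [2.0879 -3.1425; -3.1425 4.8527]
P' = Q + AᵀP(A−BK) = [12.0879 -12.1425; -12.1425 13.8527]
tr(P') = 25.9406


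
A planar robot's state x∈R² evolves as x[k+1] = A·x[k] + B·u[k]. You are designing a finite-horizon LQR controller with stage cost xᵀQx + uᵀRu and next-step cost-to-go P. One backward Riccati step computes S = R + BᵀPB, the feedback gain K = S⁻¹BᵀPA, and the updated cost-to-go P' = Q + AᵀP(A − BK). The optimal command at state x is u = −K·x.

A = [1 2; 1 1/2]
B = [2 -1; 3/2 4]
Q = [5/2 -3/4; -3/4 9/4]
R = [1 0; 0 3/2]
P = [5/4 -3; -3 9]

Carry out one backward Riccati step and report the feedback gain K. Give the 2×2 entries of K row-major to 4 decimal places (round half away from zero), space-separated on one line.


BᵀP = [-2.0000 7.5000; -13.2500 39.0000]
S = R + BᵀPB = [1 0; 0 3/2] + [7.2500 32.0000; 32.0000 169.2500] = [8.2500 32.0000; 32.0000 170.7500]
BᵀPA = [5.5000 -0.2500; 25.7500 -7.0000]
K = S⁻¹·BᵀPA = [0.2993 0.4713; 0.0947 -0.1293]
A−BK = [0.4962 0.9280; 0.1722 0.3103]
AᵀP(A−BK) = [0.1650 0.2379; 0.2379 0.4626]
P' = Q + AᵀP(A−BK) = [2.6650 -0.5121; -0.5121 2.7126]
tr(P') = 5.3775

0.2993 0.4713 0.0947 -0.1293


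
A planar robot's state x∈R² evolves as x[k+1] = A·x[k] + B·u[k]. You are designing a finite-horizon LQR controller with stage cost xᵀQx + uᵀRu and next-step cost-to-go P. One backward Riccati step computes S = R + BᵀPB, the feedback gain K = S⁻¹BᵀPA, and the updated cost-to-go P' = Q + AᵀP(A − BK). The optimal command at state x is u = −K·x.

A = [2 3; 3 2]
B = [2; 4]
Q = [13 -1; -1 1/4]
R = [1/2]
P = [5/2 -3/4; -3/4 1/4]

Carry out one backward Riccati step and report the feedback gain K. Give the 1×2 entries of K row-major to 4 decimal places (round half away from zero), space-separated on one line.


1.0000 2.0000

BᵀP = [2.0000 -0.5000]
S = R + BᵀPB = [1/2] + [2.0000] = [2.5000]
BᵀPA = [2.5000 5.0000]
K = S⁻¹·BᵀPA = [1.0000 2.0000]
A−BK = [0.0000 -1.0000; -1.0000 -6.0000]
AᵀP(A−BK) = [0.7500 1.7500; 1.7500 4.5000]
P' = Q + AᵀP(A−BK) = [13.7500 0.7500; 0.7500 4.7500]
tr(P') = 18.5000


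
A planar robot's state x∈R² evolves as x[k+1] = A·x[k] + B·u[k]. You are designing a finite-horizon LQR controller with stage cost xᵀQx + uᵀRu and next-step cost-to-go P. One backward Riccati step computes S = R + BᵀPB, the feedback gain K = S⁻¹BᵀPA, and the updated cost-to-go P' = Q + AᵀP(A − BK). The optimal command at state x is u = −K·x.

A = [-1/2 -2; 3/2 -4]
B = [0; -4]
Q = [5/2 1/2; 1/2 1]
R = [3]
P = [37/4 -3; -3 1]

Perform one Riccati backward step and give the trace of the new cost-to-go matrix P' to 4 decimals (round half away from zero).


6.6151

BᵀP = [12.0000 -4.0000]
S = R + BᵀPB = [3] + [16.0000] = [19.0000]
BᵀPA = [-12.0000 -8.0000]
K = S⁻¹·BᵀPA = [-0.6316 -0.4211]
A−BK = [-0.5000 -2.0000; -1.0263 -5.6842]
AᵀP(A−BK) = [1.4836 1.1974; 1.1974 1.6316]
P' = Q + AᵀP(A−BK) = [3.9836 1.6974; 1.6974 2.6316]
tr(P') = 6.6151


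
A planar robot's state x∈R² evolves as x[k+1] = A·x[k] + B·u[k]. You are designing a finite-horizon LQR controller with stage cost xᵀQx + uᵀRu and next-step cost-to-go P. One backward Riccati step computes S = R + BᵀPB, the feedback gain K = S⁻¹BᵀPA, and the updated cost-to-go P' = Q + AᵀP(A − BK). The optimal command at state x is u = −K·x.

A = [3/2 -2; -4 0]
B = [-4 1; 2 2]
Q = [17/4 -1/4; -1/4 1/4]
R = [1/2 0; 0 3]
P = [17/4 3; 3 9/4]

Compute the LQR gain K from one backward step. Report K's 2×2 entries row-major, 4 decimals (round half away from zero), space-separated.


0.0071 0.5624 -0.5111 -0.2081

BᵀP = [-11.0000 -7.5000; 10.2500 7.5000]
S = R + BᵀPB = [1/2 0; 0 3] + [29.0000 -26.0000; -26.0000 25.2500] = [29.5000 -26.0000; -26.0000 28.2500]
BᵀPA = [13.5000 22.0000; -14.6250 -20.5000]
K = S⁻¹·BᵀPA = [0.0071 0.5624; -0.5111 -0.2081]
A−BK = [2.0397 0.4575; -2.9921 -0.7085]
AᵀP(A−BK) = [1.9909 0.6148; 0.6148 0.3622]
P' = Q + AᵀP(A−BK) = [6.2409 0.3648; 0.3648 0.6122]
tr(P') = 6.8531


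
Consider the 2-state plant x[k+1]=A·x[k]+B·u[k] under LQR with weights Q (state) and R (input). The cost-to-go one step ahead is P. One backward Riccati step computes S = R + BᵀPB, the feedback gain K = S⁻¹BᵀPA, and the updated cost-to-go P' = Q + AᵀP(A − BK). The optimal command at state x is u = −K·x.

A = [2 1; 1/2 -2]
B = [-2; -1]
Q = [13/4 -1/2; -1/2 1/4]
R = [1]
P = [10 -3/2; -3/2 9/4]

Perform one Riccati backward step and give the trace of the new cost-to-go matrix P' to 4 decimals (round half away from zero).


BᵀP = [-18.5000 0.7500]
S = R + BᵀPB = [1] + [36.2500] = [37.2500]
BᵀPA = [-36.6250 -20.0000]
K = S⁻¹·BᵀPA = [-0.9832 -0.5369]
A−BK = [0.0336 -0.0738; -0.4832 -2.5369]
AᵀP(A−BK) = [1.5520 3.3356; 3.3356 14.2617]
P' = Q + AᵀP(A−BK) = [4.8020 2.8356; 2.8356 14.5117]
tr(P') = 19.3138

19.3138
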